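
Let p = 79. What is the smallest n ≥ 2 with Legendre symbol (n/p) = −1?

(2/79) = +1, so 2 is a residue.
(3/79) = −1, so 3 is the smallest positive non-residue mod 79.

3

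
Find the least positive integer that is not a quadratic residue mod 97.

5

(2/97) = +1, so 2 is a residue.
(3/97) = +1, so 3 is a residue.
(4/97) = +1, so 4 is a residue.
(5/97) = −1, so 5 is the smallest positive non-residue mod 97.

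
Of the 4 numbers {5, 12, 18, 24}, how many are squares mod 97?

(5/97) = -1 → non-residue.
(12/97) = +1 → QR.
(18/97) = +1 → QR.
(24/97) = +1 → QR.
Total quadratic residues among the 4: 3.

3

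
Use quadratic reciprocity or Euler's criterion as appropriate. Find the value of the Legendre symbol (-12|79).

1

First reduce: -12 ≡ 67 (mod 79).
Reciprocity: 67 ≡ 3 and 79 ≡ 3 (mod 4), so (67/79) = −(79/67).
Reduce top mod 67: now compute (12/67).
Pull out 2^2: since 67 ≡ 3 (mod 8), (2/67) = -1, so (2/67)^2 = +1.
Reciprocity: 3 ≡ 3 and 67 ≡ 3 (mod 4), so (3/67) = −(67/3).
Reduce top mod 3: now compute (1/3).
Reached (1/3) = 1. Collecting the sign flips along the way, the symbol is +1.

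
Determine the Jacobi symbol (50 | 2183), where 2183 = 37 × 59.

Pull out 2: since 2183 ≡ 7 (mod 8), (2/2183) = +1.
Reciprocity: 25 ≡ 1 and 2183 ≡ 3 (mod 4), so (25/2183) = +(2183/25).
Reduce top mod 25: now compute (8/25).
Pull out 2^3: since 25 ≡ 1 (mod 8), (2/25) = +1, so (2/25)^3 = +1.
Reached (1/25) = 1. Collecting the sign flips along the way, the symbol is +1.

1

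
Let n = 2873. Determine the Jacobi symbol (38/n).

1

Pull out 2: since 2873 ≡ 1 (mod 8), (2/2873) = +1.
Reciprocity: 19 ≡ 3 and 2873 ≡ 1 (mod 4), so (19/2873) = +(2873/19).
Reduce top mod 19: now compute (4/19).
Pull out 2^2: since 19 ≡ 3 (mod 8), (2/19) = -1, so (2/19)^2 = +1.
Reached (1/19) = 1. Collecting the sign flips along the way, the symbol is +1.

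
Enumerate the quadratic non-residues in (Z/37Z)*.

2 5 6 8 13 14 15 17 18 19 20 22 23 24 29 31 32 35

Square k = 1,…,18 (k and 37−k give the same square):
1²=1, 2²=4, 3²=9, 4²=16, 5²=25, 6²=36, 7²≡12, 8²≡27, 9²≡7, 10²≡26, 11²≡10, 12²≡33, 13²≡21, 14²≡11, 15²≡3, 16²≡34, 17²≡30, 18²≡28 (mod 37).
The residues are {1, 3, 4, 7, 9, 10, 11, 12, 16, 21, 25, 26, 27, 28, 30, 33, 34, 36}; the non-residues are the remaining 18 nonzero classes.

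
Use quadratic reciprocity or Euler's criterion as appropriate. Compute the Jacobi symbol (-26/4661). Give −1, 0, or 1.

1

First reduce: -26 ≡ 4635 (mod 4661).
Reciprocity: 4635 ≡ 3 and 4661 ≡ 1 (mod 4), so (4635/4661) = +(4661/4635).
Reduce top mod 4635: now compute (26/4635).
Pull out 2: since 4635 ≡ 3 (mod 8), (2/4635) = -1.
Reciprocity: 13 ≡ 1 and 4635 ≡ 3 (mod 4), so (13/4635) = +(4635/13).
Reduce top mod 13: now compute (7/13).
Reciprocity: 7 ≡ 3 and 13 ≡ 1 (mod 4), so (7/13) = +(13/7).
Reduce top mod 7: now compute (6/7).
Pull out 2: since 7 ≡ 7 (mod 8), (2/7) = +1.
Reciprocity: 3 ≡ 3 and 7 ≡ 3 (mod 4), so (3/7) = −(7/3).
Reduce top mod 3: now compute (1/3).
Reached (1/3) = 1. Collecting the sign flips along the way, the symbol is +1.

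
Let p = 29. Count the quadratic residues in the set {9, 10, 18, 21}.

(9/29) = +1 → QR.
(10/29) = -1 → non-residue.
(18/29) = -1 → non-residue.
(21/29) = -1 → non-residue.
Total quadratic residues among the 4: 1.

1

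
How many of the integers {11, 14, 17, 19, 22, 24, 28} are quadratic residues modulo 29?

(11/29) = -1 → non-residue.
(14/29) = -1 → non-residue.
(17/29) = -1 → non-residue.
(19/29) = -1 → non-residue.
(22/29) = +1 → QR.
(24/29) = +1 → QR.
(28/29) = +1 → QR.
Total quadratic residues among the 7: 3.

3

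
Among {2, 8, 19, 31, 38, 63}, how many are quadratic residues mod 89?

(2/89) = +1 → QR.
(8/89) = +1 → QR.
(19/89) = -1 → non-residue.
(31/89) = -1 → non-residue.
(38/89) = -1 → non-residue.
(63/89) = -1 → non-residue.
Total quadratic residues among the 6: 2.

2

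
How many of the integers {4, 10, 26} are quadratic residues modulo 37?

3

(4/37) = +1 → QR.
(10/37) = +1 → QR.
(26/37) = +1 → QR.
Total quadratic residues among the 3: 3.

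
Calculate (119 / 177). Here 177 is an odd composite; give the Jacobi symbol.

-1

Reciprocity: 119 ≡ 3 and 177 ≡ 1 (mod 4), so (119/177) = +(177/119).
Reduce top mod 119: now compute (58/119).
Pull out 2: since 119 ≡ 7 (mod 8), (2/119) = +1.
Reciprocity: 29 ≡ 1 and 119 ≡ 3 (mod 4), so (29/119) = +(119/29).
Reduce top mod 29: now compute (3/29).
Reciprocity: 3 ≡ 3 and 29 ≡ 1 (mod 4), so (3/29) = +(29/3).
Reduce top mod 3: now compute (2/3).
Pull out 2: since 3 ≡ 3 (mod 8), (2/3) = -1.
Reached (1/3) = 1. Collecting the sign flips along the way, the symbol is -1.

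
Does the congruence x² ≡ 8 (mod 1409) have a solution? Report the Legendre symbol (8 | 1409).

1

Pull out 2^3: since 1409 ≡ 1 (mod 8), (2/1409) = +1, so (2/1409)^3 = +1.
Reached (1/1409) = 1. Collecting the sign flips along the way, the symbol is +1.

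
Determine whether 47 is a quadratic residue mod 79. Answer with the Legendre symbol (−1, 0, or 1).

Reciprocity: 47 ≡ 3 and 79 ≡ 3 (mod 4), so (47/79) = −(79/47).
Reduce top mod 47: now compute (32/47).
Pull out 2^5: since 47 ≡ 7 (mod 8), (2/47) = +1, so (2/47)^5 = +1.
Reached (1/47) = 1. Collecting the sign flips along the way, the symbol is -1.

-1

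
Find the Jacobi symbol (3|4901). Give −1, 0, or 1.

-1

Reciprocity: 3 ≡ 3 and 4901 ≡ 1 (mod 4), so (3/4901) = +(4901/3).
Reduce top mod 3: now compute (2/3).
Pull out 2: since 3 ≡ 3 (mod 8), (2/3) = -1.
Reached (1/3) = 1. Collecting the sign flips along the way, the symbol is -1.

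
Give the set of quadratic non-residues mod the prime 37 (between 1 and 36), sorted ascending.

2,5,6,8,13,14,15,17,18,19,20,22,23,24,29,31,32,35

Square k = 1,…,18 (k and 37−k give the same square):
1²=1, 2²=4, 3²=9, 4²=16, 5²=25, 6²=36, 7²≡12, 8²≡27, 9²≡7, 10²≡26, 11²≡10, 12²≡33, 13²≡21, 14²≡11, 15²≡3, 16²≡34, 17²≡30, 18²≡28 (mod 37).
The residues are {1, 3, 4, 7, 9, 10, 11, 12, 16, 21, 25, 26, 27, 28, 30, 33, 34, 36}; the non-residues are the remaining 18 nonzero classes.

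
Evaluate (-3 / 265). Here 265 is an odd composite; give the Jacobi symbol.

1

First reduce: -3 ≡ 262 (mod 265).
Pull out 2: since 265 ≡ 1 (mod 8), (2/265) = +1.
Reciprocity: 131 ≡ 3 and 265 ≡ 1 (mod 4), so (131/265) = +(265/131).
Reduce top mod 131: now compute (3/131).
Reciprocity: 3 ≡ 3 and 131 ≡ 3 (mod 4), so (3/131) = −(131/3).
Reduce top mod 3: now compute (2/3).
Pull out 2: since 3 ≡ 3 (mod 8), (2/3) = -1.
Reached (1/3) = 1. Collecting the sign flips along the way, the symbol is +1.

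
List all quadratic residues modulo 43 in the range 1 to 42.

Square k = 1,…,21 (k and 43−k give the same square):
1²=1, 2²=4, 3²=9, 4²=16, 5²=25, 6²=36, 7²≡6, 8²≡21, 9²≡38, 10²≡14, 11²≡35, 12²≡15, 13²≡40, 14²≡24, 15²≡10, 16²≡41, 17²≡31, 18²≡23, 19²≡17, 20²≡13, 21²≡11 (mod 43).
So the quadratic residues mod 43 are {1, 4, 6, 9, 10, 11, 13, 14, 15, 16, 17, 21, 23, 24, 25, 31, 35, 36, 38, 40, 41}.

1 4 6 9 10 11 13 14 15 16 17 21 23 24 25 31 35 36 38 40 41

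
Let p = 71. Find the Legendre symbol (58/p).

Euler's criterion: (58/71) ≡ 58^35 (mod 71).
58^2 ≡ 27 (mod 71)
58^4 ≡ 19 (mod 71)
58^8 ≡ 6 (mod 71)
58^16 ≡ 36 (mod 71)
58^32 ≡ 18 (mod 71)
58^35 = 58^(32+2+1) ≡ 1 (mod 71).
Result is 1, so (58/71) = 1.

1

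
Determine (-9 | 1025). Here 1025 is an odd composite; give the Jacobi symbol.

1

First reduce: -9 ≡ 1016 (mod 1025).
Pull out 2^3: since 1025 ≡ 1 (mod 8), (2/1025) = +1, so (2/1025)^3 = +1.
Reciprocity: 127 ≡ 3 and 1025 ≡ 1 (mod 4), so (127/1025) = +(1025/127).
Reduce top mod 127: now compute (9/127).
Reciprocity: 9 ≡ 1 and 127 ≡ 3 (mod 4), so (9/127) = +(127/9).
Reduce top mod 9: now compute (1/9).
Reached (1/9) = 1. Collecting the sign flips along the way, the symbol is +1.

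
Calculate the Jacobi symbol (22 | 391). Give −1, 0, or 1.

Pull out 2: since 391 ≡ 7 (mod 8), (2/391) = +1.
Reciprocity: 11 ≡ 3 and 391 ≡ 3 (mod 4), so (11/391) = −(391/11).
Reduce top mod 11: now compute (6/11).
Pull out 2: since 11 ≡ 3 (mod 8), (2/11) = -1.
Reciprocity: 3 ≡ 3 and 11 ≡ 3 (mod 4), so (3/11) = −(11/3).
Reduce top mod 3: now compute (2/3).
Pull out 2: since 3 ≡ 3 (mod 8), (2/3) = -1.
Reached (1/3) = 1. Collecting the sign flips along the way, the symbol is +1.

1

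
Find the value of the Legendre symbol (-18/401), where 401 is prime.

First reduce: -18 ≡ 383 (mod 401).
Reciprocity: 383 ≡ 3 and 401 ≡ 1 (mod 4), so (383/401) = +(401/383).
Reduce top mod 383: now compute (18/383).
Pull out 2: since 383 ≡ 7 (mod 8), (2/383) = +1.
Reciprocity: 9 ≡ 1 and 383 ≡ 3 (mod 4), so (9/383) = +(383/9).
Reduce top mod 9: now compute (5/9).
Reciprocity: 5 ≡ 1 and 9 ≡ 1 (mod 4), so (5/9) = +(9/5).
Reduce top mod 5: now compute (4/5).
Pull out 2^2: since 5 ≡ 5 (mod 8), (2/5) = -1, so (2/5)^2 = +1.
Reached (1/5) = 1. Collecting the sign flips along the way, the symbol is +1.

1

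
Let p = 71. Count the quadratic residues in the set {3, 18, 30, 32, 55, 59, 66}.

(3/71) = +1 → QR.
(18/71) = +1 → QR.
(30/71) = +1 → QR.
(32/71) = +1 → QR.
(55/71) = -1 → non-residue.
(59/71) = -1 → non-residue.
(66/71) = -1 → non-residue.
Total quadratic residues among the 7: 4.

4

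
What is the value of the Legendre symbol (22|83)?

Pull out 2: since 83 ≡ 3 (mod 8), (2/83) = -1.
Reciprocity: 11 ≡ 3 and 83 ≡ 3 (mod 4), so (11/83) = −(83/11).
Reduce top mod 11: now compute (6/11).
Pull out 2: since 11 ≡ 3 (mod 8), (2/11) = -1.
Reciprocity: 3 ≡ 3 and 11 ≡ 3 (mod 4), so (3/11) = −(11/3).
Reduce top mod 3: now compute (2/3).
Pull out 2: since 3 ≡ 3 (mod 8), (2/3) = -1.
Reached (1/3) = 1. Collecting the sign flips along the way, the symbol is -1.

-1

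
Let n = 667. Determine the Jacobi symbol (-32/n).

1

First reduce: -32 ≡ 635 (mod 667).
Reciprocity: 635 ≡ 3 and 667 ≡ 3 (mod 4), so (635/667) = −(667/635).
Reduce top mod 635: now compute (32/635).
Pull out 2^5: since 635 ≡ 3 (mod 8), (2/635) = -1, so (2/635)^5 = -1.
Reached (1/635) = 1. Collecting the sign flips along the way, the symbol is +1.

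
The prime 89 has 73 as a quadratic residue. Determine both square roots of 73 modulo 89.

42, 47

89 ≡ 1 (mod 4), so we find a root by search.
Trying successive values, 42² = 1764 ≡ 73 (mod 89). The other root is 89 − 42 = 47.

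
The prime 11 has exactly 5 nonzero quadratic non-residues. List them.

Square k = 1,…,5 (k and 11−k give the same square):
1²=1, 2²=4, 3²=9, 4²≡5, 5²≡3 (mod 11).
The residues are {1, 3, 4, 5, 9}; the non-residues are the remaining 5 nonzero classes.

2,6,7,8,10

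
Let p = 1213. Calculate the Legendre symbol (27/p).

1

Reciprocity: 27 ≡ 3 and 1213 ≡ 1 (mod 4), so (27/1213) = +(1213/27).
Reduce top mod 27: now compute (25/27).
Reciprocity: 25 ≡ 1 and 27 ≡ 3 (mod 4), so (25/27) = +(27/25).
Reduce top mod 25: now compute (2/25).
Pull out 2: since 25 ≡ 1 (mod 8), (2/25) = +1.
Reached (1/25) = 1. Collecting the sign flips along the way, the symbol is +1.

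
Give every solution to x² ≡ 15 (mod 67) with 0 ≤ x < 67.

22, 45

Since 67 ≡ 3 (mod 4), a square root of 15 is 15^((67+1)/4) = 15^17 mod 67.
Repeated squaring: 15^2≡24, 15^4≡40, 15^8≡59, 15^16≡64 (mod 67).
15^17 = 15^(16+1) ≡ 22 (mod 67).
Check: 22² = 484 ≡ 15 (mod 67). The two roots are 22 and 45.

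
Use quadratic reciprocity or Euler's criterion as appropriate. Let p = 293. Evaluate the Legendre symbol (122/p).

-1

Euler's criterion: (122/293) ≡ 122^146 (mod 293).
122^2 ≡ 234 (mod 293)
122^4 ≡ 258 (mod 293)
122^8 ≡ 53 (mod 293)
122^16 ≡ 172 (mod 293)
122^32 ≡ 284 (mod 293)
122^64 ≡ 81 (mod 293)
122^128 ≡ 115 (mod 293)
122^146 = 122^(128+16+2) ≡ 292 (mod 293).
Result is 292 ≡ −1, so (122/293) = −1.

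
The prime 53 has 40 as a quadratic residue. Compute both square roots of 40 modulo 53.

26, 27

53 ≡ 1 (mod 4), so we find a root by search.
Trying successive values, 26² = 676 ≡ 40 (mod 53). The other root is 53 − 26 = 27.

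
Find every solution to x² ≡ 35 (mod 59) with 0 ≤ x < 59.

Since 59 ≡ 3 (mod 4), a square root of 35 is 35^((59+1)/4) = 35^15 mod 59.
Repeated squaring: 35^2≡45, 35^4≡19, 35^8≡7 (mod 59).
35^15 = 35^(8+4+2+1) ≡ 25 (mod 59).
Check: 25² = 625 ≡ 35 (mod 59). The two roots are 25 and 34.

25, 34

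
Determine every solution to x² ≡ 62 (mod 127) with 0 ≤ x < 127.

58, 69

Since 127 ≡ 3 (mod 4), a square root of 62 is 62^((127+1)/4) = 62^32 mod 127.
Repeated squaring: 62^2≡34, 62^4≡13, 62^8≡42, 62^16≡113, 62^32≡69 (mod 127).
62^32 = 62^(32) ≡ 69 (mod 127).
Check: 69² = 4761 ≡ 62 (mod 127). The two roots are 58 and 69.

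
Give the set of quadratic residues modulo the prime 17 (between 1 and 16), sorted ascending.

1,2,4,8,9,13,15,16

Square k = 1,…,8 (k and 17−k give the same square):
1²=1, 2²=4, 3²=9, 4²=16, 5²≡8, 6²≡2, 7²≡15, 8²≡13 (mod 17).
So the quadratic residues mod 17 are {1, 2, 4, 8, 9, 13, 15, 16}.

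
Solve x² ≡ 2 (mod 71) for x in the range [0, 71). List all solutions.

Since 71 ≡ 3 (mod 4), a square root of 2 is 2^((71+1)/4) = 2^18 mod 71.
Repeated squaring: 2^2≡4, 2^4≡16, 2^8≡43, 2^16≡3 (mod 71).
2^18 = 2^(16+2) ≡ 12 (mod 71).
Check: 12² = 144 ≡ 2 (mod 71). The two roots are 12 and 59.

12, 59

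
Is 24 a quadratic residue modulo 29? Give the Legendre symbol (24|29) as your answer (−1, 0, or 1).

Euler's criterion: (24/29) ≡ 24^14 (mod 29).
24^2 ≡ 25 (mod 29)
24^4 ≡ 16 (mod 29)
24^8 ≡ 24 (mod 29)
24^14 = 24^(8+4+2) ≡ 1 (mod 29).
Result is 1, so (24/29) = 1.

1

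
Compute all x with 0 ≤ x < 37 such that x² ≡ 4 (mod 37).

37 ≡ 1 (mod 4), so we find a root by search.
Trying successive values, 2² = 4 ≡ 4 (mod 37). The other root is 37 − 2 = 35.

2, 35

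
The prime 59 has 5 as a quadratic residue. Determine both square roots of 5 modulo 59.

Since 59 ≡ 3 (mod 4), a square root of 5 is 5^((59+1)/4) = 5^15 mod 59.
Repeated squaring: 5^2≡25, 5^4≡35, 5^8≡45 (mod 59).
5^15 = 5^(8+4+2+1) ≡ 51 (mod 59).
Check: 51² = 2601 ≡ 5 (mod 59). The two roots are 8 and 51.

8, 51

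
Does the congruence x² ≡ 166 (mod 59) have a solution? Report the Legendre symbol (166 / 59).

Euler's criterion: (166/59) ≡ 48^29 (mod 59).
48^2 ≡ 3 (mod 59)
48^4 ≡ 9 (mod 59)
48^8 ≡ 22 (mod 59)
48^16 ≡ 12 (mod 59)
48^29 = 48^(16+8+4+1) ≡ 1 (mod 59).
Result is 1, so (166/59) = 1.

1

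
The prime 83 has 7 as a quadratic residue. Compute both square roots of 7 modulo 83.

16, 67

Since 83 ≡ 3 (mod 4), a square root of 7 is 7^((83+1)/4) = 7^21 mod 83.
Repeated squaring: 7^2≡49, 7^4≡77, 7^8≡36, 7^16≡51 (mod 83).
7^21 = 7^(16+4+1) ≡ 16 (mod 83).
Check: 16² = 256 ≡ 7 (mod 83). The two roots are 16 and 67.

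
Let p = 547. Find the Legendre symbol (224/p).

Pull out 2^5: since 547 ≡ 3 (mod 8), (2/547) = -1, so (2/547)^5 = -1.
Reciprocity: 7 ≡ 3 and 547 ≡ 3 (mod 4), so (7/547) = −(547/7).
Reduce top mod 7: now compute (1/7).
Reached (1/7) = 1. Collecting the sign flips along the way, the symbol is +1.

1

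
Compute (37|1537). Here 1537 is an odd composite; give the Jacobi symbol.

-1

Reciprocity: 37 ≡ 1 and 1537 ≡ 1 (mod 4), so (37/1537) = +(1537/37).
Reduce top mod 37: now compute (20/37).
Pull out 2^2: since 37 ≡ 5 (mod 8), (2/37) = -1, so (2/37)^2 = +1.
Reciprocity: 5 ≡ 1 and 37 ≡ 1 (mod 4), so (5/37) = +(37/5).
Reduce top mod 5: now compute (2/5).
Pull out 2: since 5 ≡ 5 (mod 8), (2/5) = -1.
Reached (1/5) = 1. Collecting the sign flips along the way, the symbol is -1.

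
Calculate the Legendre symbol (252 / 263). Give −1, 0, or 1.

Pull out 2^2: since 263 ≡ 7 (mod 8), (2/263) = +1, so (2/263)^2 = +1.
Reciprocity: 63 ≡ 3 and 263 ≡ 3 (mod 4), so (63/263) = −(263/63).
Reduce top mod 63: now compute (11/63).
Reciprocity: 11 ≡ 3 and 63 ≡ 3 (mod 4), so (11/63) = −(63/11).
Reduce top mod 11: now compute (8/11).
Pull out 2^3: since 11 ≡ 3 (mod 8), (2/11) = -1, so (2/11)^3 = -1.
Reached (1/11) = 1. Collecting the sign flips along the way, the symbol is -1.

-1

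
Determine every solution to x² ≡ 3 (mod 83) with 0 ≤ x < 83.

13, 70

Since 83 ≡ 3 (mod 4), a square root of 3 is 3^((83+1)/4) = 3^21 mod 83.
Repeated squaring: 3^2≡9, 3^4≡81, 3^8≡4, 3^16≡16 (mod 83).
3^21 = 3^(16+4+1) ≡ 70 (mod 83).
Check: 70² = 4900 ≡ 3 (mod 83). The two roots are 13 and 70.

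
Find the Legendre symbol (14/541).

-1

Pull out 2: since 541 ≡ 5 (mod 8), (2/541) = -1.
Reciprocity: 7 ≡ 3 and 541 ≡ 1 (mod 4), so (7/541) = +(541/7).
Reduce top mod 7: now compute (2/7).
Pull out 2: since 7 ≡ 7 (mod 8), (2/7) = +1.
Reached (1/7) = 1. Collecting the sign flips along the way, the symbol is -1.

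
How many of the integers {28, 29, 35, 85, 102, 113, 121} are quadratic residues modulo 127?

3

(28/127) = -1 → non-residue.
(29/127) = -1 → non-residue.
(35/127) = +1 → QR.
(85/127) = -1 → non-residue.
(102/127) = -1 → non-residue.
(113/127) = +1 → QR.
(121/127) = +1 → QR.
Total quadratic residues among the 7: 3.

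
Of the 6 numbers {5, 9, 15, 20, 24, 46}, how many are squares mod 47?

2

(5/47) = -1 → non-residue.
(9/47) = +1 → QR.
(15/47) = -1 → non-residue.
(20/47) = -1 → non-residue.
(24/47) = +1 → QR.
(46/47) = -1 → non-residue.
Total quadratic residues among the 6: 2.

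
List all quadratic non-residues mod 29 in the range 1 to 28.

Square k = 1,…,14 (k and 29−k give the same square):
1²=1, 2²=4, 3²=9, 4²=16, 5²=25, 6²≡7, 7²≡20, 8²≡6, 9²≡23, 10²≡13, 11²≡5, 12²≡28, 13²≡24, 14²≡22 (mod 29).
The residues are {1, 4, 5, 6, 7, 9, 13, 16, 20, 22, 23, 24, 25, 28}; the non-residues are the remaining 14 nonzero classes.

2, 3, 8, 10, 11, 12, 14, 15, 17, 18, 19, 21, 26, 27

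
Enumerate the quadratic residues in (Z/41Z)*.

1 2 4 5 8 9 10 16 18 20 21 23 25 31 32 33 36 37 39 40

Square k = 1,…,20 (k and 41−k give the same square):
1²=1, 2²=4, 3²=9, 4²=16, 5²=25, 6²=36, 7²≡8, 8²≡23, 9²≡40, 10²≡18, 11²≡39, 12²≡21, 13²≡5, 14²≡32, 15²≡20, 16²≡10, 17²≡2, 18²≡37, 19²≡33, 20²≡31 (mod 41).
So the quadratic residues mod 41 are {1, 2, 4, 5, 8, 9, 10, 16, 18, 20, 21, 23, 25, 31, 32, 33, 36, 37, 39, 40}.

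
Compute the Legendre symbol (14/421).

Euler's criterion: (14/421) ≡ 14^210 (mod 421).
14^2 ≡ 196 (mod 421)
14^4 ≡ 105 (mod 421)
14^8 ≡ 79 (mod 421)
14^16 ≡ 347 (mod 421)
14^32 ≡ 3 (mod 421)
14^64 ≡ 9 (mod 421)
14^128 ≡ 81 (mod 421)
14^210 = 14^(128+64+16+2) ≡ 420 (mod 421).
Result is 420 ≡ −1, so (14/421) = −1.

-1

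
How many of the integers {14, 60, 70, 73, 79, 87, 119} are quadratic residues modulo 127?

(14/127) = -1 → non-residue.
(60/127) = +1 → QR.
(70/127) = +1 → QR.
(73/127) = +1 → QR.
(79/127) = +1 → QR.
(87/127) = +1 → QR.
(119/127) = -1 → non-residue.
Total quadratic residues among the 7: 5.

5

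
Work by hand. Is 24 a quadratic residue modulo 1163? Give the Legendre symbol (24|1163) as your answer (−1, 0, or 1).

-1

Pull out 2^3: since 1163 ≡ 3 (mod 8), (2/1163) = -1, so (2/1163)^3 = -1.
Reciprocity: 3 ≡ 3 and 1163 ≡ 3 (mod 4), so (3/1163) = −(1163/3).
Reduce top mod 3: now compute (2/3).
Pull out 2: since 3 ≡ 3 (mod 8), (2/3) = -1.
Reached (1/3) = 1. Collecting the sign flips along the way, the symbol is -1.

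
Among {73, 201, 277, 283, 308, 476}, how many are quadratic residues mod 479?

(73/479) = +1 → QR.
(201/479) = -1 → non-residue.
(277/479) = +1 → QR.
(283/479) = -1 → non-residue.
(308/479) = +1 → QR.
(476/479) = -1 → non-residue.
Total quadratic residues among the 6: 3.

3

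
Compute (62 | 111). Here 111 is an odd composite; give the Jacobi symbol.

-1

Pull out 2: since 111 ≡ 7 (mod 8), (2/111) = +1.
Reciprocity: 31 ≡ 3 and 111 ≡ 3 (mod 4), so (31/111) = −(111/31).
Reduce top mod 31: now compute (18/31).
Pull out 2: since 31 ≡ 7 (mod 8), (2/31) = +1.
Reciprocity: 9 ≡ 1 and 31 ≡ 3 (mod 4), so (9/31) = +(31/9).
Reduce top mod 9: now compute (4/9).
Pull out 2^2: since 9 ≡ 1 (mod 8), (2/9) = +1, so (2/9)^2 = +1.
Reached (1/9) = 1. Collecting the sign flips along the way, the symbol is -1.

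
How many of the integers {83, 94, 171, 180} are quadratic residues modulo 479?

(83/479) = -1 → non-residue.
(94/479) = -1 → non-residue.
(171/479) = -1 → non-residue.
(180/479) = +1 → QR.
Total quadratic residues among the 4: 1.

1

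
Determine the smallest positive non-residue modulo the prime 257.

3

(2/257) = +1, so 2 is a residue.
(3/257) = −1, so 3 is the smallest positive non-residue mod 257.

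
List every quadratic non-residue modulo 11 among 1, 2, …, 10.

Square k = 1,…,5 (k and 11−k give the same square):
1²=1, 2²=4, 3²=9, 4²≡5, 5²≡3 (mod 11).
The residues are {1, 3, 4, 5, 9}; the non-residues are the remaining 5 nonzero classes.

2 6 7 8 10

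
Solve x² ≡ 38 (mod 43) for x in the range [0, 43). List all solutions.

Since 43 ≡ 3 (mod 4), a square root of 38 is 38^((43+1)/4) = 38^11 mod 43.
Repeated squaring: 38^2≡25, 38^4≡23, 38^8≡13 (mod 43).
38^11 = 38^(8+2+1) ≡ 9 (mod 43).
Check: 9² = 81 ≡ 38 (mod 43). The two roots are 9 and 34.

9, 34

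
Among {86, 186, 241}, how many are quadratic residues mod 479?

(86/479) = -1 → non-residue.
(186/479) = -1 → non-residue.
(241/479) = +1 → QR.
Total quadratic residues among the 3: 1.

1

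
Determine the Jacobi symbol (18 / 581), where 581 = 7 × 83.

-1

Pull out 2: since 581 ≡ 5 (mod 8), (2/581) = -1.
Reciprocity: 9 ≡ 1 and 581 ≡ 1 (mod 4), so (9/581) = +(581/9).
Reduce top mod 9: now compute (5/9).
Reciprocity: 5 ≡ 1 and 9 ≡ 1 (mod 4), so (5/9) = +(9/5).
Reduce top mod 5: now compute (4/5).
Pull out 2^2: since 5 ≡ 5 (mod 8), (2/5) = -1, so (2/5)^2 = +1.
Reached (1/5) = 1. Collecting the sign flips along the way, the symbol is -1.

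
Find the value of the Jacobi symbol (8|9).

1

Pull out 2^3: since 9 ≡ 1 (mod 8), (2/9) = +1, so (2/9)^3 = +1.
Reached (1/9) = 1. Collecting the sign flips along the way, the symbol is +1.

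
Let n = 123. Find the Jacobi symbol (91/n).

1

Reciprocity: 91 ≡ 3 and 123 ≡ 3 (mod 4), so (91/123) = −(123/91).
Reduce top mod 91: now compute (32/91).
Pull out 2^5: since 91 ≡ 3 (mod 8), (2/91) = -1, so (2/91)^5 = -1.
Reached (1/91) = 1. Collecting the sign flips along the way, the symbol is +1.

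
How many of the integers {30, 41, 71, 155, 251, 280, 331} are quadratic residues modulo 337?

(30/337) = -1 → non-residue.
(41/337) = +1 → QR.
(71/337) = -1 → non-residue.
(155/337) = +1 → QR.
(251/337) = +1 → QR.
(280/337) = -1 → non-residue.
(331/337) = +1 → QR.
Total quadratic residues among the 7: 4.

4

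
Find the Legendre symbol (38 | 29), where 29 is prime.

Euler's criterion: (38/29) ≡ 9^14 (mod 29).
9^2 ≡ 23 (mod 29)
9^4 ≡ 7 (mod 29)
9^8 ≡ 20 (mod 29)
9^14 = 9^(8+4+2) ≡ 1 (mod 29).
Result is 1, so (38/29) = 1.

1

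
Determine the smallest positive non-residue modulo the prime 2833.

(2/2833) = +1, so 2 is a residue.
(3/2833) = +1, so 3 is a residue.
(4/2833) = +1, so 4 is a residue.
(5/2833) = −1, so 5 is the smallest positive non-residue mod 2833.

5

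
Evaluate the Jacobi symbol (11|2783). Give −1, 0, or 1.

Reciprocity: 11 ≡ 3 and 2783 ≡ 3 (mod 4), so (11/2783) = −(2783/11).
Reduce top mod 11: now compute (0/11).
Top reduces to 0: gcd > 1, so the symbol is 0.

0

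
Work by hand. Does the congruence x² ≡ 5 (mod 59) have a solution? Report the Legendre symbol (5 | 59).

Euler's criterion: (5/59) ≡ 5^29 (mod 59).
5^2 ≡ 25 (mod 59)
5^4 ≡ 35 (mod 59)
5^8 ≡ 45 (mod 59)
5^16 ≡ 19 (mod 59)
5^29 = 5^(16+8+4+1) ≡ 1 (mod 59).
Result is 1, so (5/59) = 1.

1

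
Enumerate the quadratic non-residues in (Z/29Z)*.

2 3 8 10 11 12 14 15 17 18 19 21 26 27

Square k = 1,…,14 (k and 29−k give the same square):
1²=1, 2²=4, 3²=9, 4²=16, 5²=25, 6²≡7, 7²≡20, 8²≡6, 9²≡23, 10²≡13, 11²≡5, 12²≡28, 13²≡24, 14²≡22 (mod 29).
The residues are {1, 4, 5, 6, 7, 9, 13, 16, 20, 22, 23, 24, 25, 28}; the non-residues are the remaining 14 nonzero classes.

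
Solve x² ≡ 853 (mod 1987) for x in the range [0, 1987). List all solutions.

Since 1987 ≡ 3 (mod 4), a square root of 853 is 853^((1987+1)/4) = 853^497 mod 1987.
Repeated squaring: 853^2≡367, 853^4≡1560, 853^8≡1512, 853^16≡1094, 853^32≡662, 853^64≡1104, 853^128≡785, 853^256≡255 (mod 1987).
853^497 = 853^(256+128+64+32+16+1) ≡ 704 (mod 1987).
Check: 704² = 495616 ≡ 853 (mod 1987). The two roots are 704 and 1283.

704, 1283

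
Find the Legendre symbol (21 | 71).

-1

Reciprocity: 21 ≡ 1 and 71 ≡ 3 (mod 4), so (21/71) = +(71/21).
Reduce top mod 21: now compute (8/21).
Pull out 2^3: since 21 ≡ 5 (mod 8), (2/21) = -1, so (2/21)^3 = -1.
Reached (1/21) = 1. Collecting the sign flips along the way, the symbol is -1.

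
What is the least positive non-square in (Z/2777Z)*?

(2/2777) = +1, so 2 is a residue.
(3/2777) = −1, so 3 is the smallest positive non-residue mod 2777.

3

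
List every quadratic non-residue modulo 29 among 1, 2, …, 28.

Square k = 1,…,14 (k and 29−k give the same square):
1²=1, 2²=4, 3²=9, 4²=16, 5²=25, 6²≡7, 7²≡20, 8²≡6, 9²≡23, 10²≡13, 11²≡5, 12²≡28, 13²≡24, 14²≡22 (mod 29).
The residues are {1, 4, 5, 6, 7, 9, 13, 16, 20, 22, 23, 24, 25, 28}; the non-residues are the remaining 14 nonzero classes.

2,3,8,10,11,12,14,15,17,18,19,21,26,27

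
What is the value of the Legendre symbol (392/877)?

-1

Euler's criterion: (392/877) ≡ 392^438 (mod 877).
392^2 ≡ 189 (mod 877)
392^4 ≡ 641 (mod 877)
392^8 ≡ 445 (mod 877)
392^16 ≡ 700 (mod 877)
392^32 ≡ 634 (mod 877)
392^64 ≡ 290 (mod 877)
392^128 ≡ 785 (mod 877)
392^256 ≡ 571 (mod 877)
392^438 = 392^(256+128+32+16+4+2) ≡ 876 (mod 877).
Result is 876 ≡ −1, so (392/877) = −1.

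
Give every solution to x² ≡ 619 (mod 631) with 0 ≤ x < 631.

Since 631 ≡ 3 (mod 4), a square root of 619 is 619^((631+1)/4) = 619^158 mod 631.
Repeated squaring: 619^2≡144, 619^4≡544, 619^8≡628, 619^16≡9, 619^32≡81, 619^64≡251, 619^128≡532 (mod 631).
619^158 = 619^(128+16+8+4+2) ≡ 457 (mod 631).
Check: 457² = 208849 ≡ 619 (mod 631). The two roots are 174 and 457.

174, 457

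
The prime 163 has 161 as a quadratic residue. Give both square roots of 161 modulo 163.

18, 145

Since 163 ≡ 3 (mod 4), a square root of 161 is 161^((163+1)/4) = 161^41 mod 163.
Repeated squaring: 161^2≡4, 161^4≡16, 161^8≡93, 161^16≡10, 161^32≡100 (mod 163).
161^41 = 161^(32+8+1) ≡ 145 (mod 163).
Check: 145² = 21025 ≡ 161 (mod 163). The two roots are 18 and 145.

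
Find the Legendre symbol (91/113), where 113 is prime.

Euler's criterion: (91/113) ≡ 91^56 (mod 113).
91^2 ≡ 32 (mod 113)
91^4 ≡ 7 (mod 113)
91^8 ≡ 49 (mod 113)
91^16 ≡ 28 (mod 113)
91^32 ≡ 106 (mod 113)
91^56 = 91^(32+16+8) ≡ 1 (mod 113).
Result is 1, so (91/113) = 1.

1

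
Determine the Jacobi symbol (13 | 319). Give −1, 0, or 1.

Reciprocity: 13 ≡ 1 and 319 ≡ 3 (mod 4), so (13/319) = +(319/13).
Reduce top mod 13: now compute (7/13).
Reciprocity: 7 ≡ 3 and 13 ≡ 1 (mod 4), so (7/13) = +(13/7).
Reduce top mod 7: now compute (6/7).
Pull out 2: since 7 ≡ 7 (mod 8), (2/7) = +1.
Reciprocity: 3 ≡ 3 and 7 ≡ 3 (mod 4), so (3/7) = −(7/3).
Reduce top mod 3: now compute (1/3).
Reached (1/3) = 1. Collecting the sign flips along the way, the symbol is -1.

-1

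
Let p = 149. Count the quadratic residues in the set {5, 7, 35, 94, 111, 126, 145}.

(5/149) = +1 → QR.
(7/149) = +1 → QR.
(35/149) = +1 → QR.
(94/149) = -1 → non-residue.
(111/149) = -1 → non-residue.
(126/149) = -1 → non-residue.
(145/149) = +1 → QR.
Total quadratic residues among the 7: 4.

4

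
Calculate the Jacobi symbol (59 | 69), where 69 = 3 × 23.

Reciprocity: 59 ≡ 3 and 69 ≡ 1 (mod 4), so (59/69) = +(69/59).
Reduce top mod 59: now compute (10/59).
Pull out 2: since 59 ≡ 3 (mod 8), (2/59) = -1.
Reciprocity: 5 ≡ 1 and 59 ≡ 3 (mod 4), so (5/59) = +(59/5).
Reduce top mod 5: now compute (4/5).
Pull out 2^2: since 5 ≡ 5 (mod 8), (2/5) = -1, so (2/5)^2 = +1.
Reached (1/5) = 1. Collecting the sign flips along the way, the symbol is -1.

-1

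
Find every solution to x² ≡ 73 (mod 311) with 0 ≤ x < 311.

Since 311 ≡ 3 (mod 4), a square root of 73 is 73^((311+1)/4) = 73^78 mod 311.
Repeated squaring: 73^2≡42, 73^4≡209, 73^8≡141, 73^16≡288, 73^32≡218, 73^64≡252 (mod 311).
73^78 = 73^(64+8+4+2) ≡ 173 (mod 311).
Check: 173² = 29929 ≡ 73 (mod 311). The two roots are 138 and 173.

138, 173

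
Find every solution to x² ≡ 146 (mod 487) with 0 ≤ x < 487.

Since 487 ≡ 3 (mod 4), a square root of 146 is 146^((487+1)/4) = 146^122 mod 487.
Repeated squaring: 146^2≡375, 146^4≡369, 146^8≡288, 146^16≡154, 146^32≡340, 146^64≡181 (mod 487).
146^122 = 146^(64+32+16+8+2) ≡ 111 (mod 487).
Check: 111² = 12321 ≡ 146 (mod 487). The two roots are 111 and 376.

111, 376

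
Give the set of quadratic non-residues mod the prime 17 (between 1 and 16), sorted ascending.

3, 5, 6, 7, 10, 11, 12, 14

Square k = 1,…,8 (k and 17−k give the same square):
1²=1, 2²=4, 3²=9, 4²=16, 5²≡8, 6²≡2, 7²≡15, 8²≡13 (mod 17).
The residues are {1, 2, 4, 8, 9, 13, 15, 16}; the non-residues are the remaining 8 nonzero classes.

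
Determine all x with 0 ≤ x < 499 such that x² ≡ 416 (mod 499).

Since 499 ≡ 3 (mod 4), a square root of 416 is 416^((499+1)/4) = 416^125 mod 499.
Repeated squaring: 416^2≡402, 416^4≡427, 416^8≡194, 416^16≡211, 416^32≡110, 416^64≡124 (mod 499).
416^125 = 416^(64+32+16+8+4+1) ≡ 371 (mod 499).
Check: 371² = 137641 ≡ 416 (mod 499). The two roots are 128 and 371.

128, 371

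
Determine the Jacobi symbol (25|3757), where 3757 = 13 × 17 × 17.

Reciprocity: 25 ≡ 1 and 3757 ≡ 1 (mod 4), so (25/3757) = +(3757/25).
Reduce top mod 25: now compute (7/25).
Reciprocity: 7 ≡ 3 and 25 ≡ 1 (mod 4), so (7/25) = +(25/7).
Reduce top mod 7: now compute (4/7).
Pull out 2^2: since 7 ≡ 7 (mod 8), (2/7) = +1, so (2/7)^2 = +1.
Reached (1/7) = 1. Collecting the sign flips along the way, the symbol is +1.

1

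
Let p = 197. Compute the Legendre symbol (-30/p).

First reduce: -30 ≡ 167 (mod 197).
Reciprocity: 167 ≡ 3 and 197 ≡ 1 (mod 4), so (167/197) = +(197/167).
Reduce top mod 167: now compute (30/167).
Pull out 2: since 167 ≡ 7 (mod 8), (2/167) = +1.
Reciprocity: 15 ≡ 3 and 167 ≡ 3 (mod 4), so (15/167) = −(167/15).
Reduce top mod 15: now compute (2/15).
Pull out 2: since 15 ≡ 7 (mod 8), (2/15) = +1.
Reached (1/15) = 1. Collecting the sign flips along the way, the symbol is -1.

-1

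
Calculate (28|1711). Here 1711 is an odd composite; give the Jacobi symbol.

1

Pull out 2^2: since 1711 ≡ 7 (mod 8), (2/1711) = +1, so (2/1711)^2 = +1.
Reciprocity: 7 ≡ 3 and 1711 ≡ 3 (mod 4), so (7/1711) = −(1711/7).
Reduce top mod 7: now compute (3/7).
Reciprocity: 3 ≡ 3 and 7 ≡ 3 (mod 4), so (3/7) = −(7/3).
Reduce top mod 3: now compute (1/3).
Reached (1/3) = 1. Collecting the sign flips along the way, the symbol is +1.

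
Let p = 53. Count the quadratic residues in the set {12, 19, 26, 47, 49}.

(12/53) = -1 → non-residue.
(19/53) = -1 → non-residue.
(26/53) = -1 → non-residue.
(47/53) = +1 → QR.
(49/53) = +1 → QR.
Total quadratic residues among the 5: 2.

2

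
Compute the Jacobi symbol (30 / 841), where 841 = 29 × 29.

Pull out 2: since 841 ≡ 1 (mod 8), (2/841) = +1.
Reciprocity: 15 ≡ 3 and 841 ≡ 1 (mod 4), so (15/841) = +(841/15).
Reduce top mod 15: now compute (1/15).
Reached (1/15) = 1. Collecting the sign flips along the way, the symbol is +1.

1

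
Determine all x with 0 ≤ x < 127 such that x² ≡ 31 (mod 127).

44, 83

Since 127 ≡ 3 (mod 4), a square root of 31 is 31^((127+1)/4) = 31^32 mod 127.
Repeated squaring: 31^2≡72, 31^4≡104, 31^8≡21, 31^16≡60, 31^32≡44 (mod 127).
31^32 = 31^(32) ≡ 44 (mod 127).
Check: 44² = 1936 ≡ 31 (mod 127). The two roots are 44 and 83.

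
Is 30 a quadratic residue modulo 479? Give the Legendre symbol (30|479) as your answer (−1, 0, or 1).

Euler's criterion: (30/479) ≡ 30^239 (mod 479).
30^2 ≡ 421 (mod 479)
30^4 ≡ 11 (mod 479)
30^8 ≡ 121 (mod 479)
30^16 ≡ 271 (mod 479)
30^32 ≡ 154 (mod 479)
30^64 ≡ 245 (mod 479)
30^128 ≡ 150 (mod 479)
30^239 = 30^(128+64+32+8+4+2+1) ≡ 1 (mod 479).
Result is 1, so (30/479) = 1.

1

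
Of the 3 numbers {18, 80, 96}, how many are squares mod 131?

1

(18/131) = -1 → non-residue.
(80/131) = +1 → QR.
(96/131) = -1 → non-residue.
Total quadratic residues among the 3: 1.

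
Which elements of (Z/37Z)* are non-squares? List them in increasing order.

2, 5, 6, 8, 13, 14, 15, 17, 18, 19, 20, 22, 23, 24, 29, 31, 32, 35

Square k = 1,…,18 (k and 37−k give the same square):
1²=1, 2²=4, 3²=9, 4²=16, 5²=25, 6²=36, 7²≡12, 8²≡27, 9²≡7, 10²≡26, 11²≡10, 12²≡33, 13²≡21, 14²≡11, 15²≡3, 16²≡34, 17²≡30, 18²≡28 (mod 37).
The residues are {1, 3, 4, 7, 9, 10, 11, 12, 16, 21, 25, 26, 27, 28, 30, 33, 34, 36}; the non-residues are the remaining 18 nonzero classes.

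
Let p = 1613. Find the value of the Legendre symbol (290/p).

Pull out 2: since 1613 ≡ 5 (mod 8), (2/1613) = -1.
Reciprocity: 145 ≡ 1 and 1613 ≡ 1 (mod 4), so (145/1613) = +(1613/145).
Reduce top mod 145: now compute (18/145).
Pull out 2: since 145 ≡ 1 (mod 8), (2/145) = +1.
Reciprocity: 9 ≡ 1 and 145 ≡ 1 (mod 4), so (9/145) = +(145/9).
Reduce top mod 9: now compute (1/9).
Reached (1/9) = 1. Collecting the sign flips along the way, the symbol is -1.

-1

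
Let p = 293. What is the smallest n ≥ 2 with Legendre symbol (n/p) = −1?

(2/293) = −1, so 2 is the smallest positive non-residue mod 293.

2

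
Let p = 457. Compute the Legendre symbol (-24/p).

First reduce: -24 ≡ 433 (mod 457).
Reciprocity: 433 ≡ 1 and 457 ≡ 1 (mod 4), so (433/457) = +(457/433).
Reduce top mod 433: now compute (24/433).
Pull out 2^3: since 433 ≡ 1 (mod 8), (2/433) = +1, so (2/433)^3 = +1.
Reciprocity: 3 ≡ 3 and 433 ≡ 1 (mod 4), so (3/433) = +(433/3).
Reduce top mod 3: now compute (1/3).
Reached (1/3) = 1. Collecting the sign flips along the way, the symbol is +1.

1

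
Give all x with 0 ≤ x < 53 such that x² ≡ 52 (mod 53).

53 ≡ 1 (mod 4), so we find a root by search.
Trying successive values, 23² = 529 ≡ 52 (mod 53). The other root is 53 − 23 = 30.

23, 30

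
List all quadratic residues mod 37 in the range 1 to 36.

1,3,4,7,9,10,11,12,16,21,25,26,27,28,30,33,34,36

Square k = 1,…,18 (k and 37−k give the same square):
1²=1, 2²=4, 3²=9, 4²=16, 5²=25, 6²=36, 7²≡12, 8²≡27, 9²≡7, 10²≡26, 11²≡10, 12²≡33, 13²≡21, 14²≡11, 15²≡3, 16²≡34, 17²≡30, 18²≡28 (mod 37).
So the quadratic residues mod 37 are {1, 3, 4, 7, 9, 10, 11, 12, 16, 21, 25, 26, 27, 28, 30, 33, 34, 36}.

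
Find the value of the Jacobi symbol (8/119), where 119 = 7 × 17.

Pull out 2^3: since 119 ≡ 7 (mod 8), (2/119) = +1, so (2/119)^3 = +1.
Reached (1/119) = 1. Collecting the sign flips along the way, the symbol is +1.

1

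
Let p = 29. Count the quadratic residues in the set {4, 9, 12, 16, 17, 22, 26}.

(4/29) = +1 → QR.
(9/29) = +1 → QR.
(12/29) = -1 → non-residue.
(16/29) = +1 → QR.
(17/29) = -1 → non-residue.
(22/29) = +1 → QR.
(26/29) = -1 → non-residue.
Total quadratic residues among the 7: 4.

4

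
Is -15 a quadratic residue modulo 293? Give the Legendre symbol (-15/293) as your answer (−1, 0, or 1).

First reduce: -15 ≡ 278 (mod 293).
Pull out 2: since 293 ≡ 5 (mod 8), (2/293) = -1.
Reciprocity: 139 ≡ 3 and 293 ≡ 1 (mod 4), so (139/293) = +(293/139).
Reduce top mod 139: now compute (15/139).
Reciprocity: 15 ≡ 3 and 139 ≡ 3 (mod 4), so (15/139) = −(139/15).
Reduce top mod 15: now compute (4/15).
Pull out 2^2: since 15 ≡ 7 (mod 8), (2/15) = +1, so (2/15)^2 = +1.
Reached (1/15) = 1. Collecting the sign flips along the way, the symbol is +1.

1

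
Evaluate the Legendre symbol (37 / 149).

1

Euler's criterion: (37/149) ≡ 37^74 (mod 149).
37^2 ≡ 28 (mod 149)
37^4 ≡ 39 (mod 149)
37^8 ≡ 31 (mod 149)
37^16 ≡ 67 (mod 149)
37^32 ≡ 19 (mod 149)
37^64 ≡ 63 (mod 149)
37^74 = 37^(64+8+2) ≡ 1 (mod 149).
Result is 1, so (37/149) = 1.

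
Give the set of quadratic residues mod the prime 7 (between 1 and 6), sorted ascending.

1 2 4

Square k = 1,…,3 (k and 7−k give the same square):
1²=1, 2²=4, 3²≡2 (mod 7).
So the quadratic residues mod 7 are {1, 2, 4}.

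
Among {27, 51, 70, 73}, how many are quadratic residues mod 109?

2

(27/109) = +1 → QR.
(51/109) = -1 → non-residue.
(70/109) = -1 → non-residue.
(73/109) = +1 → QR.
Total quadratic residues among the 4: 2.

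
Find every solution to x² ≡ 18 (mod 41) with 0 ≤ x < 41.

41 ≡ 1 (mod 4), so we find a root by search.
Trying successive values, 10² = 100 ≡ 18 (mod 41). The other root is 41 − 10 = 31.

10, 31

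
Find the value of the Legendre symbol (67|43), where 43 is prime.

1

First reduce: 67 ≡ 24 (mod 43).
Pull out 2^3: since 43 ≡ 3 (mod 8), (2/43) = -1, so (2/43)^3 = -1.
Reciprocity: 3 ≡ 3 and 43 ≡ 3 (mod 4), so (3/43) = −(43/3).
Reduce top mod 3: now compute (1/3).
Reached (1/3) = 1. Collecting the sign flips along the way, the symbol is +1.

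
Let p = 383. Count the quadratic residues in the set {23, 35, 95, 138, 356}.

2

(23/383) = +1 → QR.
(35/383) = -1 → non-residue.
(95/383) = -1 → non-residue.
(138/383) = +1 → QR.
(356/383) = -1 → non-residue.
Total quadratic residues among the 5: 2.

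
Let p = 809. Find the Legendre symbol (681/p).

Reciprocity: 681 ≡ 1 and 809 ≡ 1 (mod 4), so (681/809) = +(809/681).
Reduce top mod 681: now compute (128/681).
Pull out 2^7: since 681 ≡ 1 (mod 8), (2/681) = +1, so (2/681)^7 = +1.
Reached (1/681) = 1. Collecting the sign flips along the way, the symbol is +1.

1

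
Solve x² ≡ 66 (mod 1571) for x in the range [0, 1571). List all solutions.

Since 1571 ≡ 3 (mod 4), a square root of 66 is 66^((1571+1)/4) = 66^393 mod 1571.
Repeated squaring: 66^2≡1214, 66^4≡198, 66^8≡1500, 66^16≡328, 66^32≡756, 66^64≡1263, 66^128≡604, 66^256≡344 (mod 1571).
66^393 = 66^(256+128+8+1) ≡ 1482 (mod 1571).
Check: 1482² = 2196324 ≡ 66 (mod 1571). The two roots are 89 and 1482.

89, 1482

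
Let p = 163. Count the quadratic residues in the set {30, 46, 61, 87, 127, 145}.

(30/163) = -1 → non-residue.
(46/163) = +1 → QR.
(61/163) = +1 → QR.
(87/163) = +1 → QR.
(127/163) = -1 → non-residue.
(145/163) = +1 → QR.
Total quadratic residues among the 6: 4.

4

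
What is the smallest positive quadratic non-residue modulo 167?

5

(2/167) = +1, so 2 is a residue.
(3/167) = +1, so 3 is a residue.
(4/167) = +1, so 4 is a residue.
(5/167) = −1, so 5 is the smallest positive non-residue mod 167.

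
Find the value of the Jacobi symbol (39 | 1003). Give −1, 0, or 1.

1

Reciprocity: 39 ≡ 3 and 1003 ≡ 3 (mod 4), so (39/1003) = −(1003/39).
Reduce top mod 39: now compute (28/39).
Pull out 2^2: since 39 ≡ 7 (mod 8), (2/39) = +1, so (2/39)^2 = +1.
Reciprocity: 7 ≡ 3 and 39 ≡ 3 (mod 4), so (7/39) = −(39/7).
Reduce top mod 7: now compute (4/7).
Pull out 2^2: since 7 ≡ 7 (mod 8), (2/7) = +1, so (2/7)^2 = +1.
Reached (1/7) = 1. Collecting the sign flips along the way, the symbol is +1.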